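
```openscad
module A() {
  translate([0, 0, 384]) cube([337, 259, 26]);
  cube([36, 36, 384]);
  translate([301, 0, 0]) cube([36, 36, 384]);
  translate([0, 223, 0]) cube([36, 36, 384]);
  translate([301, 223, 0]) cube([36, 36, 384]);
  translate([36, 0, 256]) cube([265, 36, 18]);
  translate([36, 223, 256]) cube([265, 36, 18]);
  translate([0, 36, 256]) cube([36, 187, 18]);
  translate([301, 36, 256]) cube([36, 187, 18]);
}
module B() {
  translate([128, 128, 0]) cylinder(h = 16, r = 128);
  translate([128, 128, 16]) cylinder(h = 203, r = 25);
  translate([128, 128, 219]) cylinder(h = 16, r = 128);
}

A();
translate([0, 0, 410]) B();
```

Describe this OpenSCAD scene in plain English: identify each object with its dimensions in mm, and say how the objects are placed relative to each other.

A is a four-legged stool. The seat is a 337×259×26 mm slab whose top surface is at z = 410 mm; four square legs, each 36×36 mm in cross-section, run from the floor (z = 0) to the underside of the seat, each flush with a corner of the seat. Four stretchers, 36 mm wide and 18 mm tall, connect adjacent legs with their undersides at z = 256 mm, each running between the inner faces of the legs it joins and aligned with the legs' outer faces on the other axis.

B is a spool: two coaxial disc flanges of radius 128 mm and thickness 16 mm, joined by a core cylinder of radius 25 mm and height 203 mm. The lower flange rests on z = 0 and the three cylinders share a vertical axis.

The spool is on top of the stool.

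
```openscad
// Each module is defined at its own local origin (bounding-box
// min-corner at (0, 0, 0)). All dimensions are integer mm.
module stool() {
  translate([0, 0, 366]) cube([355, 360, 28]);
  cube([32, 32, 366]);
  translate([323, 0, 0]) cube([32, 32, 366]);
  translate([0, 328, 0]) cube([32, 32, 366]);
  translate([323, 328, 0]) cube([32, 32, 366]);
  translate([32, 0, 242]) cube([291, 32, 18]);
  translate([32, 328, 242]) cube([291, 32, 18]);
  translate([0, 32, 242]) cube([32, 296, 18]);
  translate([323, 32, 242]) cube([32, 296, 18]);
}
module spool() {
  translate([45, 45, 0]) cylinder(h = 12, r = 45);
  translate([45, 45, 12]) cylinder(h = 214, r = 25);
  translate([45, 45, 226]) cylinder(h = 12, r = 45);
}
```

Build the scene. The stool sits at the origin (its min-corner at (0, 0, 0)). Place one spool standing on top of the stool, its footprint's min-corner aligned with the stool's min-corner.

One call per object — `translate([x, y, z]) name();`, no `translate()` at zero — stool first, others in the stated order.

stool();
translate([0, 0, 394]) spool();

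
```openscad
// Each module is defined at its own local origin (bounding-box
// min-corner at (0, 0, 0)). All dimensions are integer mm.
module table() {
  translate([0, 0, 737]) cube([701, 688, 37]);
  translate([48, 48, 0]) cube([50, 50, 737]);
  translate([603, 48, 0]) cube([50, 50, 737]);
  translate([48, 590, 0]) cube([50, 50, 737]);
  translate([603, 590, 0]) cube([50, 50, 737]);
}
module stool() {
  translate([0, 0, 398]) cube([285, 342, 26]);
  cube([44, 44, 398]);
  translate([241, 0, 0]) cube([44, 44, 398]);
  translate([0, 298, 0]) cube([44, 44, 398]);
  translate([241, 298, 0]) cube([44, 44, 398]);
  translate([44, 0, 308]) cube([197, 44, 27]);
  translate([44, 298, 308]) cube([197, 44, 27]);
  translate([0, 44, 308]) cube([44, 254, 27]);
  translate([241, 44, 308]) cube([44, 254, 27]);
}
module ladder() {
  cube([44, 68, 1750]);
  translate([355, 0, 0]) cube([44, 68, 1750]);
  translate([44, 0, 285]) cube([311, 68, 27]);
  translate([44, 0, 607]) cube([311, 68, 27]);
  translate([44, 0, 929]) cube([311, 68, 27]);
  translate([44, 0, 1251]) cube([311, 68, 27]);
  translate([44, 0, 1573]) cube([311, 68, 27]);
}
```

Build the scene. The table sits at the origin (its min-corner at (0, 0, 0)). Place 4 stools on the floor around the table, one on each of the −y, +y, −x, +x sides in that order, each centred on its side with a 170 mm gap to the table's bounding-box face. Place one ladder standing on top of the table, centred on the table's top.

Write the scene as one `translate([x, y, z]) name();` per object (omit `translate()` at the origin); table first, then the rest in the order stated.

table();
translate([208, -512, 0]) stool();
translate([208, 858, 0]) stool();
translate([-455, 173, 0]) stool();
translate([871, 173, 0]) stool();
translate([151, 310, 774]) ladder();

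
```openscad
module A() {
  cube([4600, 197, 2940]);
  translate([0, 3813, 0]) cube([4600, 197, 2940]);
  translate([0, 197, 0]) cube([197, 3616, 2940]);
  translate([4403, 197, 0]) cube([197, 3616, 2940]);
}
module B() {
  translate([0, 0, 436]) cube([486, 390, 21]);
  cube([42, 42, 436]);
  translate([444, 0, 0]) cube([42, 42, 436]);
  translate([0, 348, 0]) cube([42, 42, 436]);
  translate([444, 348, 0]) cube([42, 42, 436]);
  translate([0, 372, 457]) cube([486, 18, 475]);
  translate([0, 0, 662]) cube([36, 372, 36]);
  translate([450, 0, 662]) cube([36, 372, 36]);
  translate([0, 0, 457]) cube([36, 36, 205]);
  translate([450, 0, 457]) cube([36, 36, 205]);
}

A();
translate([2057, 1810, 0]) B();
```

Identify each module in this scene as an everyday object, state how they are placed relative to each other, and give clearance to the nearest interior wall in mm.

A is a house frame. B is a chair. The chair sits inside the house frame, centred. The clearance to the nearest interior wall is 1613 mm.

Clearances: x = 1860, y = 1613; minimum 1613 mm.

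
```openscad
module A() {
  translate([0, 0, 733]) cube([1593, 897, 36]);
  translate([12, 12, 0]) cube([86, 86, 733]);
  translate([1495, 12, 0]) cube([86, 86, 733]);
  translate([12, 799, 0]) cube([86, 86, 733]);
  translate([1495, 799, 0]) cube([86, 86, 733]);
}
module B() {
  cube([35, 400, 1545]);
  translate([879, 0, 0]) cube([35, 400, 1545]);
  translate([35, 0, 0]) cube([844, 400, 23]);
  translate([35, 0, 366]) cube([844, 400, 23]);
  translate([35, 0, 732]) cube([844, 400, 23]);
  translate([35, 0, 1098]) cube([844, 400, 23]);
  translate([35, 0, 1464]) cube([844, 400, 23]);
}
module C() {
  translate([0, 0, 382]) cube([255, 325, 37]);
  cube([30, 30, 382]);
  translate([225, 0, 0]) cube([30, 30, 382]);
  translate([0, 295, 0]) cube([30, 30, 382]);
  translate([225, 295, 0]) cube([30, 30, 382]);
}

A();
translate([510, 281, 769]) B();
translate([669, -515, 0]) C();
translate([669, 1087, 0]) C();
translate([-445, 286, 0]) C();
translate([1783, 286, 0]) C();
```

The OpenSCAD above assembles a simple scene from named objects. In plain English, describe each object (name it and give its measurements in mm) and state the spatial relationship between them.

A is a table with a 1593×897 mm rectangular top, 36 mm thick, top surface at z = 769 mm, supported by four 86×86 mm square legs, each inset 12 mm from the nearest pair of top edges, running from the floor.

B is an open bookshelf. Two side panels, each 35 mm thick, 400 mm deep and 1545 mm tall, stand 914 mm apart (outside-to-outside). Between them sit 5 shelves, each 23 mm thick and 400 mm deep, spanning the full gap between the sides. The bottom shelf rests on the floor (its underside at z = 0) and the clear gap between one shelf's top and the next shelf's underside is 343 mm.

C is a simple wooden stool: a rectangular seat 255 mm (x) by 325 mm (y), 37 mm thick, top face at z = 419 mm, on four square legs, each 30×30 mm in cross-section. The legs rest on z = 0, each flush with a corner of the seat.

The bookshelf is on top of the table. Four stools sit around the table at the −y, +y, −x, +x sides.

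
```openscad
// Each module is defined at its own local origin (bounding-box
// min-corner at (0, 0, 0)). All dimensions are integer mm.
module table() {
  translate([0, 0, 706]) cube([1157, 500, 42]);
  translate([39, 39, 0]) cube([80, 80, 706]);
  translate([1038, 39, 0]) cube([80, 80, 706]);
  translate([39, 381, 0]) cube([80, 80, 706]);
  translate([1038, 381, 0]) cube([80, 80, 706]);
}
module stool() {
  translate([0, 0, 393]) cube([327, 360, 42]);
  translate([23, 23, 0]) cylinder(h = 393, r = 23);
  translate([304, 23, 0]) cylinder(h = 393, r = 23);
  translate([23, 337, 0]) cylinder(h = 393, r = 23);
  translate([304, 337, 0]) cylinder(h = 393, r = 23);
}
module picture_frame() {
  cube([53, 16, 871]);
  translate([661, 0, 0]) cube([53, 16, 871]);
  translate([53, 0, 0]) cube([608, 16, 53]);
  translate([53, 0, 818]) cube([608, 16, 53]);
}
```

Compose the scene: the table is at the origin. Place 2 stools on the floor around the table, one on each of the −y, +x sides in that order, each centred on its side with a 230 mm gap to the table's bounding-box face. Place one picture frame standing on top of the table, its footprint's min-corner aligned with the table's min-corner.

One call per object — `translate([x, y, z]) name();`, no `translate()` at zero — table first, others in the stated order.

table();
translate([415, -590, 0]) stool();
translate([1387, 70, 0]) stool();
translate([0, 0, 748]) picture_frame();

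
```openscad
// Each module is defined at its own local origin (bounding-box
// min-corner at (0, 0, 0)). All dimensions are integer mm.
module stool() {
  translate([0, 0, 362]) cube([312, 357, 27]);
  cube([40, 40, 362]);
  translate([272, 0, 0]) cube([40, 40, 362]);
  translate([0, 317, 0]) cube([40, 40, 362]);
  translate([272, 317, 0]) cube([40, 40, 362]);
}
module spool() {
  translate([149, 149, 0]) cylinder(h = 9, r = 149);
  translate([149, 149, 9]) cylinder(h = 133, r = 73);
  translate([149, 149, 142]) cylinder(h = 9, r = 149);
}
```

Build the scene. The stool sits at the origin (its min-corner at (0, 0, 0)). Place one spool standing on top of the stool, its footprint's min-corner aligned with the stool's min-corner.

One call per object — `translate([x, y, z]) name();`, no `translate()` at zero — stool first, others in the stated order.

stool();
translate([0, 0, 389]) spool();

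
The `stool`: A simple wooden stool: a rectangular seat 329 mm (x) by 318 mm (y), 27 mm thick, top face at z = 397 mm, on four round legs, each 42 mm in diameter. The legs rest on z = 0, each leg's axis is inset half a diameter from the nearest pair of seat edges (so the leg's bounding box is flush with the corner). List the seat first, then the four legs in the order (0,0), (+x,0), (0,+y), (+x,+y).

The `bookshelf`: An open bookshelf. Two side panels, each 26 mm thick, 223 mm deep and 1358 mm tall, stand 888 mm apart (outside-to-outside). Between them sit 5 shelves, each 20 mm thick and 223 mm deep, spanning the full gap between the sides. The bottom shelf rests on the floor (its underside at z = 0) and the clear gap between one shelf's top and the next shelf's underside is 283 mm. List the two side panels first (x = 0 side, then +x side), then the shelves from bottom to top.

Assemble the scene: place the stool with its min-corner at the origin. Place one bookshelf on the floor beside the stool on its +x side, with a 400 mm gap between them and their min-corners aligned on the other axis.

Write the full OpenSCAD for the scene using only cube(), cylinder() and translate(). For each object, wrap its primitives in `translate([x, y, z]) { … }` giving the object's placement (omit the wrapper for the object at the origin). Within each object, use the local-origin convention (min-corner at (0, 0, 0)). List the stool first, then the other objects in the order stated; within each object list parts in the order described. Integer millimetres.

translate([0, 0, 370]) cube([329, 318, 27]);
translate([21, 21, 0]) cylinder(h = 370, r = 21);
translate([308, 21, 0]) cylinder(h = 370, r = 21);
translate([21, 297, 0]) cylinder(h = 370, r = 21);
translate([308, 297, 0]) cylinder(h = 370, r = 21);
translate([729, 0, 0]) {
  cube([26, 223, 1358]);
  translate([862, 0, 0]) cube([26, 223, 1358]);
  translate([26, 0, 0]) cube([836, 223, 20]);
  translate([26, 0, 303]) cube([836, 223, 20]);
  translate([26, 0, 606]) cube([836, 223, 20]);
  translate([26, 0, 909]) cube([836, 223, 20]);
  translate([26, 0, 1212]) cube([836, 223, 20]);
}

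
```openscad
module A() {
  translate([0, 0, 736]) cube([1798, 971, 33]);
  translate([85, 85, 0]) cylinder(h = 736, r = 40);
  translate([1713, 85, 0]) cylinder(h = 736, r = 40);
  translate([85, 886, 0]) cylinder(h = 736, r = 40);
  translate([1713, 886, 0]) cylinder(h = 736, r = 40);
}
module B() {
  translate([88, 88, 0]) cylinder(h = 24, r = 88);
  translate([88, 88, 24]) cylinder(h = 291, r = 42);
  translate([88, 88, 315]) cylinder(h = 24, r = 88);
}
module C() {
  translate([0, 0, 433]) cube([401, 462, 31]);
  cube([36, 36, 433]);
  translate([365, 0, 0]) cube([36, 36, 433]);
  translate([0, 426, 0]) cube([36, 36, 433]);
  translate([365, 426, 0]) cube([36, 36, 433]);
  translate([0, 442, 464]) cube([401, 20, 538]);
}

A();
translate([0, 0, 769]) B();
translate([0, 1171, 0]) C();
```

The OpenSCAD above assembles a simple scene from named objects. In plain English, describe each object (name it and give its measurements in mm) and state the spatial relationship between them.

A is a rectangular dining table. The top is 1798×971×33 mm with its upper surface at z = 769 mm. It stands on four round legs of 80 mm diameter, each leg's bounding box inset 45 mm from the nearest pair of top edges, running from the floor to the underside of the top.

B is a spool: two coaxial disc flanges of radius 88 mm and thickness 24 mm, joined by a core cylinder of radius 42 mm and height 291 mm. The lower flange rests on z = 0 and the three cylinders share a vertical axis.

C is a chair: 401×462 mm seat, 31 mm thick, top at z = 464 mm, on four 36 mm square corner legs flush with the seat edges. A 20 mm thick backrest slab spans the full seat width, extending 538 mm above the seat top, its back face flush with the seat's +y edge.

The spool is on top of the table. The chair is on the floor beside the table on its +y side.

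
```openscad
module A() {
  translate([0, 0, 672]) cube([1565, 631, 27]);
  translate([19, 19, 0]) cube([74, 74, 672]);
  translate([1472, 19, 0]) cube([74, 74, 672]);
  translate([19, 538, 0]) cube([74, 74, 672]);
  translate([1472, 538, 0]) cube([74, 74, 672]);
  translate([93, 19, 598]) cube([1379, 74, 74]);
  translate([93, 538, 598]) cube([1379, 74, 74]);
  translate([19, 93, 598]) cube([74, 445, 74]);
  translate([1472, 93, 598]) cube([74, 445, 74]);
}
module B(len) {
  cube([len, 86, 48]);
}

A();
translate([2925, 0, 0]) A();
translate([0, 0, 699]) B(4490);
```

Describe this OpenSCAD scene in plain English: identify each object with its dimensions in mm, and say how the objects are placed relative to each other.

A is a table: top 1565 mm (x) × 631 mm (y), 27 mm thick, upper face at z = 699 mm, on four 74×74 mm square legs, each inset 19 mm from the nearest pair of top edges, running from z = 0 to the bottom of the top. Four apron rails, 74 mm thick and 74 mm tall, run between adjacent legs with their top edges flush with the underside of the top and their outer faces flush with the legs' outer faces.

B is a rectangular beam 4490 mm long (x), 86 mm deep (y), 48 mm thick (z).

The beam spans the tops of two tables placed 1360 mm apart, resting at z = 699 mm.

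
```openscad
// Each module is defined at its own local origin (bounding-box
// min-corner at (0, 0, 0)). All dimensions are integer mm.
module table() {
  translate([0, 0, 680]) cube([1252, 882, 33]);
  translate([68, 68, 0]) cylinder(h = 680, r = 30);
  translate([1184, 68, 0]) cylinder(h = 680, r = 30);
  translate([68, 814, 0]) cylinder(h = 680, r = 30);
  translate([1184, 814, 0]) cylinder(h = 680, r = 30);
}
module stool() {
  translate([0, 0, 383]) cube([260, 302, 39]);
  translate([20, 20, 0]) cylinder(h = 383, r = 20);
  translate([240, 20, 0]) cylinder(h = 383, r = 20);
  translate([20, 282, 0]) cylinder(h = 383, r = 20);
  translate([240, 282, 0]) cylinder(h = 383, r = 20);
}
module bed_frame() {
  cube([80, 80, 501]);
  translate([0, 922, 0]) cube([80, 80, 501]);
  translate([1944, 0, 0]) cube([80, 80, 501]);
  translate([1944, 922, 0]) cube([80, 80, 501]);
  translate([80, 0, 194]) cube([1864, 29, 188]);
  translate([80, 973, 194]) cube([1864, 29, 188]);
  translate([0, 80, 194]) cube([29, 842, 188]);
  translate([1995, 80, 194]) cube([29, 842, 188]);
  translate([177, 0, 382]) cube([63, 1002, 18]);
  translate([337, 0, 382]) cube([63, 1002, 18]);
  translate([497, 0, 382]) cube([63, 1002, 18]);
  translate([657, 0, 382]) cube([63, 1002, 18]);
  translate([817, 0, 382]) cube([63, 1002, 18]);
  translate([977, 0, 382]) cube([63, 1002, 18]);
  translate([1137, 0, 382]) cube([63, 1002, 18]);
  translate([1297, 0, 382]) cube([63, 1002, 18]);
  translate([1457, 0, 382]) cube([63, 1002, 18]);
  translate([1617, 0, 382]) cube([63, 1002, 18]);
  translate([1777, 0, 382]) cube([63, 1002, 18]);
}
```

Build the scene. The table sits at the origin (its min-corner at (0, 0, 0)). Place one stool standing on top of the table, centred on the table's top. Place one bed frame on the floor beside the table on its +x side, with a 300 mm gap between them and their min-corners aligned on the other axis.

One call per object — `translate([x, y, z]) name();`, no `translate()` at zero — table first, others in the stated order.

table();
translate([496, 290, 713]) stool();
translate([1552, 0, 0]) bed_frame();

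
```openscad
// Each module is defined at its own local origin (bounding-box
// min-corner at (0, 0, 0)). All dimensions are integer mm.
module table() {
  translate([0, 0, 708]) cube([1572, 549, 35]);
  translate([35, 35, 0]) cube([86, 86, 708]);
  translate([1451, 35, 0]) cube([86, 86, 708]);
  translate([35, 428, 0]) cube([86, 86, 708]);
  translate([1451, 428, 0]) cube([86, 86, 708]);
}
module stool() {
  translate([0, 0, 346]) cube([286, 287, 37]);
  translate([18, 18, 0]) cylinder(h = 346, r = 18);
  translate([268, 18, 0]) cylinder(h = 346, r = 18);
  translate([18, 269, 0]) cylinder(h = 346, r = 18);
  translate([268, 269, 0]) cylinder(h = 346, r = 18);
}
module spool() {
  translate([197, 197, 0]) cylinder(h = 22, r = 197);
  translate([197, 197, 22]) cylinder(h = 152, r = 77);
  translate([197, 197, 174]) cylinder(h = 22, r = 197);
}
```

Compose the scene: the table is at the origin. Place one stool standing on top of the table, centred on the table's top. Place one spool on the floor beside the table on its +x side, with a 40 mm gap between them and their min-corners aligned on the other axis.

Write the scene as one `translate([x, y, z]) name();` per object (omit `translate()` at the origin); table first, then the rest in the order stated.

table();
translate([643, 131, 743]) stool();
translate([1612, 0, 0]) spool();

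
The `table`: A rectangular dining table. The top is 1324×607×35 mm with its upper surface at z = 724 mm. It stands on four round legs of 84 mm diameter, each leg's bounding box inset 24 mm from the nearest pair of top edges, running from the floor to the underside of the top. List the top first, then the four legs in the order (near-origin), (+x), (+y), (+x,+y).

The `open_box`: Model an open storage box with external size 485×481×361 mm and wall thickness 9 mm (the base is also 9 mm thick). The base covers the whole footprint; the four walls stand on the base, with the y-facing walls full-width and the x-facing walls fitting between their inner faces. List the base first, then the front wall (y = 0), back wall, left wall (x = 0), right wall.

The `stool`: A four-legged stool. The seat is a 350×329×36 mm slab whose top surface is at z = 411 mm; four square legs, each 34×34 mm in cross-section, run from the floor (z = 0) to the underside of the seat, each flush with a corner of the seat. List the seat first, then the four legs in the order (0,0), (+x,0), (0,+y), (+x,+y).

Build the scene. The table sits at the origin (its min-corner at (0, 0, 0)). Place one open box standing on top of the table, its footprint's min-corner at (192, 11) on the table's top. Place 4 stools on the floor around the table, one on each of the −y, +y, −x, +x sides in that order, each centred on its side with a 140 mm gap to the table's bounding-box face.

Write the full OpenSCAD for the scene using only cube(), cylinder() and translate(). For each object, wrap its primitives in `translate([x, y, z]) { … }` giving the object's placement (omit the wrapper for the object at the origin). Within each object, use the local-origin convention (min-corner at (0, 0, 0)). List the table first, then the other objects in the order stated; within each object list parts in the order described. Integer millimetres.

translate([0, 0, 689]) cube([1324, 607, 35]);
translate([66, 66, 0]) cylinder(h = 689, r = 42);
translate([1258, 66, 0]) cylinder(h = 689, r = 42);
translate([66, 541, 0]) cylinder(h = 689, r = 42);
translate([1258, 541, 0]) cylinder(h = 689, r = 42);
translate([192, 11, 724]) {
  cube([485, 481, 9]);
  translate([0, 0, 9]) cube([485, 9, 352]);
  translate([0, 472, 9]) cube([485, 9, 352]);
  translate([0, 9, 9]) cube([9, 463, 352]);
  translate([476, 9, 9]) cube([9, 463, 352]);
}
translate([487, -469, 0]) {
  translate([0, 0, 375]) cube([350, 329, 36]);
  cube([34, 34, 375]);
  translate([316, 0, 0]) cube([34, 34, 375]);
  translate([0, 295, 0]) cube([34, 34, 375]);
  translate([316, 295, 0]) cube([34, 34, 375]);
}
translate([487, 747, 0]) {
  translate([0, 0, 375]) cube([350, 329, 36]);
  cube([34, 34, 375]);
  translate([316, 0, 0]) cube([34, 34, 375]);
  translate([0, 295, 0]) cube([34, 34, 375]);
  translate([316, 295, 0]) cube([34, 34, 375]);
}
translate([-490, 139, 0]) {
  translate([0, 0, 375]) cube([350, 329, 36]);
  cube([34, 34, 375]);
  translate([316, 0, 0]) cube([34, 34, 375]);
  translate([0, 295, 0]) cube([34, 34, 375]);
  translate([316, 295, 0]) cube([34, 34, 375]);
}
translate([1464, 139, 0]) {
  translate([0, 0, 375]) cube([350, 329, 36]);
  cube([34, 34, 375]);
  translate([316, 0, 0]) cube([34, 34, 375]);
  translate([0, 295, 0]) cube([34, 34, 375]);
  translate([316, 295, 0]) cube([34, 34, 375]);
}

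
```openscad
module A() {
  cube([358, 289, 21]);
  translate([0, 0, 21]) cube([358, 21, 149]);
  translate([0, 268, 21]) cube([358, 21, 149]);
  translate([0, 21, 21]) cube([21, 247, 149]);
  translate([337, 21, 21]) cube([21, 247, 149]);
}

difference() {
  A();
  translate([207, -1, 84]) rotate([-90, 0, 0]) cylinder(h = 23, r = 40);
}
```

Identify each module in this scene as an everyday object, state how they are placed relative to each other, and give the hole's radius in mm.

A is an open box. The open box has a circular hole through its front wall. The hole's radius is 40 mm.

The subtracted cylinder has r = 40 mm.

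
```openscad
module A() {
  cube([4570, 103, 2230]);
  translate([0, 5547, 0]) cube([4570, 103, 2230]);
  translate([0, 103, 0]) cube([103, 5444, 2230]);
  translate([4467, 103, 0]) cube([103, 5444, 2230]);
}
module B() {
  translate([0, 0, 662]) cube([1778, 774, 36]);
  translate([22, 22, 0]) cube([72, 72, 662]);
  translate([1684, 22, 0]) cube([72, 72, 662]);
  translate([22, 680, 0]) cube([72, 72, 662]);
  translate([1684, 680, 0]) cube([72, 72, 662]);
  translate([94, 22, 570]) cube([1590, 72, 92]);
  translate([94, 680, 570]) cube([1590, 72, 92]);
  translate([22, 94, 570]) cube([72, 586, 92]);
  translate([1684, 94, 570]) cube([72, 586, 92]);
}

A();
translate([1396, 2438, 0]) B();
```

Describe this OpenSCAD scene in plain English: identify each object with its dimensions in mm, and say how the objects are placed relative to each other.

A is the wall frame of a small rectangular building: four walls, each 2230 mm tall and 103 mm thick, enclosing a footprint 4570 mm (x) by 5650 mm (y) outside-to-outside, with no floor or roof. The front and back walls (the −y and +y sides) span the full width; the two side walls fit between them.

B is a rectangular dining table. The top is 1778×774×36 mm with its upper surface at z = 698 mm. It stands on four 72×72 mm square legs, each inset 22 mm from the nearest pair of top edges, running from the floor to the underside of the top. Four apron rails, 72 mm thick and 92 mm tall, run between adjacent legs with their top edges flush with the underside of the top and their outer faces flush with the legs' outer faces.

The table sits inside the house frame, centred.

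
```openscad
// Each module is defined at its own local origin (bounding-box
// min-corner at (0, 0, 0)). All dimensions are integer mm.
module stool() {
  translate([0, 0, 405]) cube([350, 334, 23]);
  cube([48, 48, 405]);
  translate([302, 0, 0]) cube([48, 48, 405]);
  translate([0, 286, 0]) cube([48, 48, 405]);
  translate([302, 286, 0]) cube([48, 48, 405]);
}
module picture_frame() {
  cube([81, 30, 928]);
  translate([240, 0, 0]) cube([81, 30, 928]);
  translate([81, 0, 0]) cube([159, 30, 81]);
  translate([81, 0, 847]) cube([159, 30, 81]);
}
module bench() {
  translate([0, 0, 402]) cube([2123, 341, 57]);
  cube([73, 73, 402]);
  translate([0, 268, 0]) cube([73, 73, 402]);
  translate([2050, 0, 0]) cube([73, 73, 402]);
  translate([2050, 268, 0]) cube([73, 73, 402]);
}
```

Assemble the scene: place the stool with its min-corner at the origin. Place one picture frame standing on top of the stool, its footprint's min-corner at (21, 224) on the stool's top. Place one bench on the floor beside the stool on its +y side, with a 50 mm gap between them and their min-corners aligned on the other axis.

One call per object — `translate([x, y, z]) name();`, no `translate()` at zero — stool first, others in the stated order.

stool();
translate([21, 224, 428]) picture_frame();
translate([0, 384, 0]) bench();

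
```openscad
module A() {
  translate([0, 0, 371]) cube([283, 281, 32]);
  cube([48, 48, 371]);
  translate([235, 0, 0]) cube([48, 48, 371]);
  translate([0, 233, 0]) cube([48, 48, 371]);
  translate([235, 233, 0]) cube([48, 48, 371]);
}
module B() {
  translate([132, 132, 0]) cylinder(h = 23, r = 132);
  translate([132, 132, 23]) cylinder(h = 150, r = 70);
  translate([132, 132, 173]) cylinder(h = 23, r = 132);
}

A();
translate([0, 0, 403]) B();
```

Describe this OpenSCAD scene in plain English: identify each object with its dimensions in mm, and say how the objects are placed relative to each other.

A is a simple wooden stool: a rectangular seat 283 mm (x) by 281 mm (y), 32 mm thick, top face at z = 403 mm, on four square legs, each 48×48 mm in cross-section. The legs rest on z = 0, each flush with a corner of the seat.

B is a spool: two coaxial disc flanges of radius 132 mm and thickness 23 mm, joined by a core cylinder of radius 70 mm and height 150 mm. The lower flange rests on z = 0 and the three cylinders share a vertical axis.

The spool is on top of the stool.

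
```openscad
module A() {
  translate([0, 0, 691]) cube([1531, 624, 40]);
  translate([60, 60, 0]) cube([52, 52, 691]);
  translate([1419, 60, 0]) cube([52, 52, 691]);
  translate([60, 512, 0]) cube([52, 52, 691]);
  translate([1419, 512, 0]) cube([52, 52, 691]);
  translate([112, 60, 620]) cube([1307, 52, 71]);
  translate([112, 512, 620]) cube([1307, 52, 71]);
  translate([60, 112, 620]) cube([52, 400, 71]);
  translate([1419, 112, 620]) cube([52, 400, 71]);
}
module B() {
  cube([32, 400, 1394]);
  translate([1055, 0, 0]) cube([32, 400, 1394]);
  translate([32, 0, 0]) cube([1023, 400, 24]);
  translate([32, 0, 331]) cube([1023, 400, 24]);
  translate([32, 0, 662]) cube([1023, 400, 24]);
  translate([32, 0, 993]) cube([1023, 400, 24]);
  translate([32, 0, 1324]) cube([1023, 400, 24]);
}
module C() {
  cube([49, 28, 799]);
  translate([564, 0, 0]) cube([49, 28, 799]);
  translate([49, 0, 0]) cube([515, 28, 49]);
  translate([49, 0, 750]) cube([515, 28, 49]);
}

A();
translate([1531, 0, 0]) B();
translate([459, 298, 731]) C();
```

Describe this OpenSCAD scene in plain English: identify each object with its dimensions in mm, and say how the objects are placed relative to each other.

A is a table: top 1531 mm (x) × 624 mm (y), 40 mm thick, upper face at z = 731 mm, on four 52×52 mm square legs, each inset 60 mm from the nearest pair of top edges, running from z = 0 to the bottom of the top. Four apron rails, 52 mm thick and 71 mm tall, run between adjacent legs with their top edges flush with the underside of the top and their outer faces flush with the legs' outer faces.

B is a bookshelf 1087 mm wide overall, 400 mm deep and 1394 mm tall. The two sides are 32 mm thick vertical panels. 5 horizontal shelves of 24 mm thickness span between the inner faces of the sides; the lowest shelf sits on the floor and shelves are stacked with a clear vertical gap of 307 mm between each pair.

C is a rectangular picture frame lying in the x–z plane (depth along y). The opening is 515 mm wide (x) by 701 mm tall (z), surrounded by a border 49 mm wide on all four sides. The frame is 28 mm deep and is made of two full-height vertical stiles with two horizontal rails fitted between them.

The bookshelf is against the table's +x side, with their −y faces flush. The picture frame is on top of the table, centred.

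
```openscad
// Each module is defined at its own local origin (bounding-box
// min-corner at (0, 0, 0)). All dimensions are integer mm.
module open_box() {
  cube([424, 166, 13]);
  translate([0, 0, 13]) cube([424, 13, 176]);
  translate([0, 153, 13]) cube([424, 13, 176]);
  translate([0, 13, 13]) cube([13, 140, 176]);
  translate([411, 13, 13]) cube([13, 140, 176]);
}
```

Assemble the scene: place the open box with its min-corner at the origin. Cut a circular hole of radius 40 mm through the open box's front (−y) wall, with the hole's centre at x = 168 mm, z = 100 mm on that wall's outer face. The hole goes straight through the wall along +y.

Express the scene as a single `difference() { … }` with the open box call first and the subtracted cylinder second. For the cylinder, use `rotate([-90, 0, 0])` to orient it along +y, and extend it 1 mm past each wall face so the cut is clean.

difference() {
  open_box();
  translate([168, -1, 100]) rotate([-90, 0, 0]) cylinder(h = 15, r = 40);
}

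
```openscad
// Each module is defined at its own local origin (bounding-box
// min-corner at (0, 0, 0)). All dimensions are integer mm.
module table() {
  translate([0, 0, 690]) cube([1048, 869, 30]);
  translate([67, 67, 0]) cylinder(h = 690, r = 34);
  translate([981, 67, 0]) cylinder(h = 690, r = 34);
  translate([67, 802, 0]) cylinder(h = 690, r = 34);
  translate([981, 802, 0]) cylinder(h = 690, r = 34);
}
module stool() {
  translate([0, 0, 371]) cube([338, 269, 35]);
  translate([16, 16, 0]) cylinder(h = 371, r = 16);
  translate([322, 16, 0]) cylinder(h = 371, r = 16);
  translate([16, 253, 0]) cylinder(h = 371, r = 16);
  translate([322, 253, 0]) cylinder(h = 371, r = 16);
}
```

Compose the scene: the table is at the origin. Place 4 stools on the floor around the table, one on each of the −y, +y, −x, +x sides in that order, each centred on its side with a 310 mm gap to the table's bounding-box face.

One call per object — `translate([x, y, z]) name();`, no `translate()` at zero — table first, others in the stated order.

table();
translate([355, -579, 0]) stool();
translate([355, 1179, 0]) stool();
translate([-648, 300, 0]) stool();
translate([1358, 300, 0]) stool();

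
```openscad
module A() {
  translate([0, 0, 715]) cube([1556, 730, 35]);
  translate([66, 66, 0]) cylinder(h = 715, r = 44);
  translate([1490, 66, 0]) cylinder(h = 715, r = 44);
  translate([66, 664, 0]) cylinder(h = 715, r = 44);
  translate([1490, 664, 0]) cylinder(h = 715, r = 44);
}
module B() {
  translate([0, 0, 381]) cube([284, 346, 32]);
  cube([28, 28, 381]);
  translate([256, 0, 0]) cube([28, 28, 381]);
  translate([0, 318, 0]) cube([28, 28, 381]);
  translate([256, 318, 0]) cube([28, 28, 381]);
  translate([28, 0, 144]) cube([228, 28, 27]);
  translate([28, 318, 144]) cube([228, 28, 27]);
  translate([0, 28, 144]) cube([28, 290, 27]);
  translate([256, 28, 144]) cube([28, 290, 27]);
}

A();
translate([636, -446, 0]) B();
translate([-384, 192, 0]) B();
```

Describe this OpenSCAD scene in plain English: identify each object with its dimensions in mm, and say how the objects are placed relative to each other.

A is a rectangular dining table. The top is 1556×730×35 mm with its upper surface at z = 750 mm. It stands on four round legs of 88 mm diameter, each leg's bounding box inset 22 mm from the nearest pair of top edges, running from the floor to the underside of the top.

B is a simple wooden stool: a rectangular seat 284 mm (x) by 346 mm (y), 32 mm thick, top face at z = 413 mm, on four square legs, each 28×28 mm in cross-section. The legs rest on z = 0, each flush with a corner of the seat. Four stretchers, 28 mm wide and 27 mm tall, connect adjacent legs with their undersides at z = 144 mm, each running between the inner faces of the legs it joins and aligned with the legs' outer faces on the other axis.

Two stools sit around the table at the −y, −x sides.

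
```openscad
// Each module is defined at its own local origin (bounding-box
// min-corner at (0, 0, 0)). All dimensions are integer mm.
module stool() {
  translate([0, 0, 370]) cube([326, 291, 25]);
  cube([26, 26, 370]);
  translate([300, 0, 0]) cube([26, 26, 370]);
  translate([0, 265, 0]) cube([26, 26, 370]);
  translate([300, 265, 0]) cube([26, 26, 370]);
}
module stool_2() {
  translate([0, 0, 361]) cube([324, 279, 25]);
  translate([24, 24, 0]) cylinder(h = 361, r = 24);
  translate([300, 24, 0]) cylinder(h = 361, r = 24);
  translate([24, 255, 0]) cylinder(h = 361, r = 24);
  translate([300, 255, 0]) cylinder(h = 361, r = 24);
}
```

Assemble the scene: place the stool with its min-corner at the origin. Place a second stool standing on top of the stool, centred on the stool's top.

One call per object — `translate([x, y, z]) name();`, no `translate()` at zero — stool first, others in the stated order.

stool();
translate([1, 6, 395]) stool_2();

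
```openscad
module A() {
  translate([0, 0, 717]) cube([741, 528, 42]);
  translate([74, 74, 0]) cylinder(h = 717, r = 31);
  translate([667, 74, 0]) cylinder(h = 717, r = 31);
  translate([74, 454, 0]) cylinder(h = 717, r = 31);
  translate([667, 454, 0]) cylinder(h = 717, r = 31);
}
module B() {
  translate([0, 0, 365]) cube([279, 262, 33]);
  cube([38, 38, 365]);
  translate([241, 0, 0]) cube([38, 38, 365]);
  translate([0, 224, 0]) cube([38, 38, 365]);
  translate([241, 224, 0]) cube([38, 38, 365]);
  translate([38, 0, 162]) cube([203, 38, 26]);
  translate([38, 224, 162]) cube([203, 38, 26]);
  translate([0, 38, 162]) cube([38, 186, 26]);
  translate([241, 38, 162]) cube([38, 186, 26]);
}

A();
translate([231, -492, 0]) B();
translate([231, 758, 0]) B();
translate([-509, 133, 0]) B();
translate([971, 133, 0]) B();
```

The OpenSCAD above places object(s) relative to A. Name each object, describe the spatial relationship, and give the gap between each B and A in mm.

Each stool's nearest face is 230 mm from the table's bounding box.

A is a table. B is a stool. Four stools sit around the table at the −y, +y, −x, +x sides. The gap between each stool and the table is 230 mm.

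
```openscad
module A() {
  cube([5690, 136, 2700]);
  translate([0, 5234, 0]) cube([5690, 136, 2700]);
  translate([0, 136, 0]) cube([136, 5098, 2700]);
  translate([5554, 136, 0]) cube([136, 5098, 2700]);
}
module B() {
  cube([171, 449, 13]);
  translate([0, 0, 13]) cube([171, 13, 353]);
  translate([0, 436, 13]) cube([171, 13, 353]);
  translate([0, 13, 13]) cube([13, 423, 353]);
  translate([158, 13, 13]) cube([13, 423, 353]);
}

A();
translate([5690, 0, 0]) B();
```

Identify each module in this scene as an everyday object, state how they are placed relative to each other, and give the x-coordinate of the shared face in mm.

A is a house frame. B is an open box. The open box is against the house frame's +x side, with their −y faces flush. The x-coordinate of the shared face is 5690 mm.

The house frame's +x face and the open box's −x face are both at x = 5690 mm.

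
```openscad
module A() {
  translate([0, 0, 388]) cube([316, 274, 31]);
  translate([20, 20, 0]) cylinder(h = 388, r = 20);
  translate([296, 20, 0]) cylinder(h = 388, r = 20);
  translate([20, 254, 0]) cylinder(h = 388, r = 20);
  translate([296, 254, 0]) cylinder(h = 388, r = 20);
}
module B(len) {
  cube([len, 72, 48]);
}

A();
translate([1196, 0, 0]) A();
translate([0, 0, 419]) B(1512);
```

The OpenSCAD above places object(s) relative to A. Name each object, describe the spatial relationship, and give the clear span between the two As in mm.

Second stool starts at x = 1196; first ends at x = 316; clear span = 1196 − 316 = 880 mm.

A is a stool. B is a beam. A beam spans the tops of two stools. The clear span between the two stools is 880 mm.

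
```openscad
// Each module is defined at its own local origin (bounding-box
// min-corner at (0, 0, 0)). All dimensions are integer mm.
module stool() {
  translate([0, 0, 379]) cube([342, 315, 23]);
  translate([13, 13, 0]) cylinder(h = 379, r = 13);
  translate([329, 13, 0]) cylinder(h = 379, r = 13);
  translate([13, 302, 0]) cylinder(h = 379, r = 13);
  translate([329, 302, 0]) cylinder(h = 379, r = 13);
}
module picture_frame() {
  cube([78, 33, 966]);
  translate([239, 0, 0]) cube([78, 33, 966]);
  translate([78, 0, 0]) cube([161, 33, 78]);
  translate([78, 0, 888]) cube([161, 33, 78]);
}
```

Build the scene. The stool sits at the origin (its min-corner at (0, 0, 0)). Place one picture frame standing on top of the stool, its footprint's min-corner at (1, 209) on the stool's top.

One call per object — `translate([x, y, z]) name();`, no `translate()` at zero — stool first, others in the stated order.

stool();
translate([1, 209, 402]) picture_frame();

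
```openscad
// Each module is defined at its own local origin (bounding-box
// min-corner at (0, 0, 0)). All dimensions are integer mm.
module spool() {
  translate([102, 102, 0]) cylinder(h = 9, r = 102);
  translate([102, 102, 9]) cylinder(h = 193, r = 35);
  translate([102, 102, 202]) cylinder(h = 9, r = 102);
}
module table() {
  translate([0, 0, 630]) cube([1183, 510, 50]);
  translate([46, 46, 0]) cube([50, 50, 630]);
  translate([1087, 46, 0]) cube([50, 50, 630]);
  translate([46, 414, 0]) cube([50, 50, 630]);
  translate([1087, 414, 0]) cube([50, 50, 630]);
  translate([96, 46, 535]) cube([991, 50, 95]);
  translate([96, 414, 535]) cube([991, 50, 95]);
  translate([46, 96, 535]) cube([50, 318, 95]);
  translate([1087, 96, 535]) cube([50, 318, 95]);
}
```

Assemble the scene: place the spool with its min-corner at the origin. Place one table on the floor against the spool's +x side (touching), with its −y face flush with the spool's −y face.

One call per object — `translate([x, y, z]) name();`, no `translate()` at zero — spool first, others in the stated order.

spool();
translate([204, 0, 0]) table();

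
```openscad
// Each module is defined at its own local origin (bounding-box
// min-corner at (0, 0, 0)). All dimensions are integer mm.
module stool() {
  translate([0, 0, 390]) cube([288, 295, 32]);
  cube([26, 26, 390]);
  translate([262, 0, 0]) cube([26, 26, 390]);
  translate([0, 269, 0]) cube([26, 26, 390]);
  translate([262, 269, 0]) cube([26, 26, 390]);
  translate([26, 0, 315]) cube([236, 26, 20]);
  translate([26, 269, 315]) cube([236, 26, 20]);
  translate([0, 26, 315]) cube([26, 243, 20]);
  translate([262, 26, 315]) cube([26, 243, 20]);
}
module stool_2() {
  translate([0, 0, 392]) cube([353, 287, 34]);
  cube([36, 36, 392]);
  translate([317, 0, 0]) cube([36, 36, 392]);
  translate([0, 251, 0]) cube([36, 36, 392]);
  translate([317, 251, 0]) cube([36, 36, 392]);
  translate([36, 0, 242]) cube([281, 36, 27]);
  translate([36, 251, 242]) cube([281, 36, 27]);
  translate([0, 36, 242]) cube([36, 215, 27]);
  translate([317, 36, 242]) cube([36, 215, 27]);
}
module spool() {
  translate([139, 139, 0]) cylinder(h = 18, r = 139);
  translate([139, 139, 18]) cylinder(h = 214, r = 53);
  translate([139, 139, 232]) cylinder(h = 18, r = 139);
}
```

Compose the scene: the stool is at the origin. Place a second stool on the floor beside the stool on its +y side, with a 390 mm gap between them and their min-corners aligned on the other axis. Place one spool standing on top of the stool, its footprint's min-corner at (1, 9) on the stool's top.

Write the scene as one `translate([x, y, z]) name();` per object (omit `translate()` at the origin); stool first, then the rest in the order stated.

stool();
translate([0, 685, 0]) stool_2();
translate([1, 9, 422]) spool();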